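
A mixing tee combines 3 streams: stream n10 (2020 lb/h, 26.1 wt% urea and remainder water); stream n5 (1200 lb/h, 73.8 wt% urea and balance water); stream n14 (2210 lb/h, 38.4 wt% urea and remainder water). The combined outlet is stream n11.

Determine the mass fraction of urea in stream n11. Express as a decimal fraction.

0.4165

Total flow out = 2020 + 1200 + 2210 = 5430 lb/h.
urea in = 2020×0.261 + 1200×0.738 + 2210×0.384 = 2261.5 lb/h.
urea mass fraction in n11 = 2261.5/5430 = 0.4165.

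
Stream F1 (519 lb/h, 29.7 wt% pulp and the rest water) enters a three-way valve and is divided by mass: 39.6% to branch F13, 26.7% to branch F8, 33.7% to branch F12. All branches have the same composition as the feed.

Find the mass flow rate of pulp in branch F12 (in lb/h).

Branch F12 total = 0.337×519 = 174.9 lb/h.
pulp in F12 = 0.297×174.9 = 51.946 lb/h.

51.95 lb/h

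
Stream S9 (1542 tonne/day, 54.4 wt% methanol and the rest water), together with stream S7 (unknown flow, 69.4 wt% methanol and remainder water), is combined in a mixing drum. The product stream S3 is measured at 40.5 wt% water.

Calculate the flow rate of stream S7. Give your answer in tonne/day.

Let S7 be the unknown flow. Total out = 1542 + S7.
water balance: 703.15 + 0.306·S7 = 0.405·(1542 + S7)
(0.306 − 0.405)·S7 = 0.405×1542 − 703.15 = -78.642
S7 = -78.642 / -0.099 = 794.36 tonne/day

794.4 tonne/day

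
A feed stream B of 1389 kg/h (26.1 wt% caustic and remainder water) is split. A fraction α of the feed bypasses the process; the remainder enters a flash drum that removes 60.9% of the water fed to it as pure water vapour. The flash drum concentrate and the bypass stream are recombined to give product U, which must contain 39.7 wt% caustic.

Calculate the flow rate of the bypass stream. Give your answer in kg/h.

All 1389×0.261 = 362.53 kg/h of caustic reaches U, so U = 362.53/0.397 = 913.17 kg/h and vapour = 475.83 kg/h.
The evaporator receives (1−α)·1389 of feed at 0.739 water and removes 0.609 of that water:
0.609×0.739×(1−α)×1389 = 475.83
(1−α) = 475.83/625.12 = 0.7612;  α = 0.2388.
Bypass flow = 0.2388×1389 = 331.72 kg/h.

331.7 kg/h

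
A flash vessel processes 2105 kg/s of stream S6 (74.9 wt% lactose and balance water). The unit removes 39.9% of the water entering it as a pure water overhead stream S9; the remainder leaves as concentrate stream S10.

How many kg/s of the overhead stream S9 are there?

water entering = 2105×0.251 = 528.36 kg/s; overhead removed = 0.399×528.36 = 210.81 kg/s.

210.8 kg/s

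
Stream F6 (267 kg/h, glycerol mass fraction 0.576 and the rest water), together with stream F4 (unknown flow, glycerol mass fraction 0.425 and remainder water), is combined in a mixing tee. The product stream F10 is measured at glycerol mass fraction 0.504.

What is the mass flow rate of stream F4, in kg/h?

243.3 kg/h

Let F4 be the unknown flow. Total out = 267 + F4.
glycerol balance: 153.79 + 0.425·F4 = 0.504·(267 + F4)
(0.425 − 0.504)·F4 = 0.504×267 − 153.79 = -19.224
F4 = -19.224 / -0.079 = 243.34 kg/h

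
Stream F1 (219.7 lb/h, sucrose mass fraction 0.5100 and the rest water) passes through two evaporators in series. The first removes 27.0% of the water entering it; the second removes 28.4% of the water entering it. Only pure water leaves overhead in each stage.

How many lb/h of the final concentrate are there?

water in feed = 219.7×0.490 = 107.65 lb/h.
After stage 1: water left = (1−0.270)×107.65 = 78.587; stream total = 190.63 lb/h.
After stage 2: water left = (1−0.284)×78.587 = 56.268; final concentrate = 168.32 lb/h.

168.3 lb/h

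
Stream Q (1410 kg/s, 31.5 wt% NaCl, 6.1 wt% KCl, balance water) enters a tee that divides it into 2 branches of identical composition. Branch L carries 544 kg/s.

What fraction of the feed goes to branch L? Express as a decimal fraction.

0.386

Fraction to L = 544/1410 = 0.3858.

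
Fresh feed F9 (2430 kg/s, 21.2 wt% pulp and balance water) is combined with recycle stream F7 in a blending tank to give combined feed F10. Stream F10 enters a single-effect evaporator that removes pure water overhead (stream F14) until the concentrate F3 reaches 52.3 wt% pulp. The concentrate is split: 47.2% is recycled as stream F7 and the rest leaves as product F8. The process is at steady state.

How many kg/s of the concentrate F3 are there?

Overall pulp balance (none leaves overhead): pulp in fresh feed = pulp in product, i.e. 2430×0.212 = (1−0.472)·F3·0.523.
F3 = 515.16/(0.523×0.528) = 1865.5 kg/s.

1866 kg/s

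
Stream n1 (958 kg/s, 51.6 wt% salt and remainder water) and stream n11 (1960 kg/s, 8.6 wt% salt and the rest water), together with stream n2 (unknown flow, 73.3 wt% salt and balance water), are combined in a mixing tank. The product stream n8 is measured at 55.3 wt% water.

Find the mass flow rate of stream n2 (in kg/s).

Let n2 be the unknown flow. Total out = 2918 + n2.
water balance: 2255.1 + 0.267·n2 = 0.553·(2918 + n2)
(0.267 − 0.553)·n2 = 0.553×2918 − 2255.1 = -641.46
n2 = -641.46 / -0.286 = 2242.9 kg/s

2243 kg/s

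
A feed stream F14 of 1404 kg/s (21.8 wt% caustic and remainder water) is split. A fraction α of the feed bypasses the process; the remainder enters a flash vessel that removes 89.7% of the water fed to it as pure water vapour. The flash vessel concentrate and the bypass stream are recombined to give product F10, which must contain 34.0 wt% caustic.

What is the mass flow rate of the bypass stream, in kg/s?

685.8 kg/s

All 1404×0.218 = 306.07 kg/s of caustic reaches F10, so F10 = 306.07/0.340 = 900.21 kg/s and vapour = 503.79 kg/s.
The evaporator receives (1−α)·1404 of feed at 0.782 water and removes 0.897 of that water:
0.897×0.782×(1−α)×1404 = 503.79
(1−α) = 503.79/984.84 = 0.5115;  α = 0.4885.
Bypass flow = 0.4885×1404 = 685.79 kg/s.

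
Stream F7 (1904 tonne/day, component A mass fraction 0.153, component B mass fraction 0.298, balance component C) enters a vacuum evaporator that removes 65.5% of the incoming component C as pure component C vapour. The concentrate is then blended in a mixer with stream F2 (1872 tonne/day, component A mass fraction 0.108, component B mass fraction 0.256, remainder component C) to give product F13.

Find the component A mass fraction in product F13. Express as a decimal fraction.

Vapour removed = 0.655×0.549×1904 = 684.67 tonne/day; concentrate = 1219.3 tonne/day.
component A reaching the mixer = 291.31 (from concentrate) + 1872×0.108 = 493.49 tonne/day.
Product flow = 1219.3 + 1872 = 3091.3 tonne/day; component A fraction = 0.160.

0.160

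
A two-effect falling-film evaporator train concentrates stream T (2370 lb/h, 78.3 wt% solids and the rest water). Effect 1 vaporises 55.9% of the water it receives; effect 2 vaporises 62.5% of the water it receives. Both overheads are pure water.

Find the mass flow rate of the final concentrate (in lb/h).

water in feed = 2370×0.217 = 514.29 lb/h.
After stage 1: water left = (1−0.559)×514.29 = 226.8; stream total = 2082.5 lb/h.
After stage 2: water left = (1−0.625)×226.8 = 85.051; final concentrate = 1940.8 lb/h.

1941 lb/h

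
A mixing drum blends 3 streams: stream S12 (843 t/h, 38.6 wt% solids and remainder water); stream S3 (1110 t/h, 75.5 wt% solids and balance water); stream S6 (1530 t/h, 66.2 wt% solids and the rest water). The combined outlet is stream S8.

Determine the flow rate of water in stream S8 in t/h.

1307 t/h

water out = water in = 843×0.614 + 1110×0.245 + 1530×0.338 = 1306.7 t/h.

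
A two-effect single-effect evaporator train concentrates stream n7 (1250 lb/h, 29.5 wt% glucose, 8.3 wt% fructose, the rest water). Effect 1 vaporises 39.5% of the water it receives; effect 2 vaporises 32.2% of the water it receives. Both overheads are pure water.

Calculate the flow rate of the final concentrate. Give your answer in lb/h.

791.4 lb/h

water in feed = 1250×0.622 = 777.5 lb/h.
After stage 1: water left = (1−0.395)×777.5 = 470.39; stream total = 942.89 lb/h.
After stage 2: water left = (1−0.322)×470.39 = 318.92; final concentrate = 791.42 lb/h.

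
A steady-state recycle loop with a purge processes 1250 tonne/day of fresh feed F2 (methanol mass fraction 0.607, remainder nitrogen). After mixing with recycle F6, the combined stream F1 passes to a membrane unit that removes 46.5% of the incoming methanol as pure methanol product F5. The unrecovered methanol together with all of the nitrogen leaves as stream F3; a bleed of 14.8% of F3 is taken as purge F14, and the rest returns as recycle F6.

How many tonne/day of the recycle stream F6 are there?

3464 tonne/day

nitrogen enters only via F2 and leaves only via the purge: 1250×0.393 = 0.148×(nitrogen in F3), and the membrane unit passes all nitrogen, so nitrogen in F1 = nitrogen in F3 = 3319.3 tonne/day.
methanol in F1: m_A = 1250×0.607 + (1−0.148)·(1−0.465)·m_A, so m_A = 758.75/0.5442 = 1394.3 tonne/day.
F3 = (1−0.465)×1394.3 + 3319.3 = 4065.2 tonne/day.
Recycle F6 = (1−0.148)×4065.2 = 3463.6 tonne/day.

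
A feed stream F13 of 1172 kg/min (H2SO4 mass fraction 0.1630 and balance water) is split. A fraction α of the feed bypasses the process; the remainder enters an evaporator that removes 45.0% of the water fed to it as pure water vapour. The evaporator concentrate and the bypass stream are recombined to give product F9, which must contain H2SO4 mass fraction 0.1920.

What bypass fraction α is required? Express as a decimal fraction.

All 1172×0.163 = 191.04 kg/min of H2SO4 reaches F9, so F9 = 191.04/0.192 = 994.98 kg/min and vapour = 177.02 kg/min.
The evaporator receives (1−α)·1172 of feed at 0.837 water and removes 0.450 of that water:
0.450×0.837×(1−α)×1172 = 177.02
(1−α) = 177.02/441.43 = 0.4010;  α = 0.5990.

0.599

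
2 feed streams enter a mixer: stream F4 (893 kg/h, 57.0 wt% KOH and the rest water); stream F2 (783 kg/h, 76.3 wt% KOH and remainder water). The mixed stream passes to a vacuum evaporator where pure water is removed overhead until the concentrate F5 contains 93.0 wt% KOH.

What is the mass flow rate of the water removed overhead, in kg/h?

486.3 kg/h

KOH entering = 893×0.570 + 783×0.763 = 1106.4 kg/h.
All KOH reports to F5, so F5 = 1106.4/0.930 = 1189.7 kg/h.
Total feed = 1676 kg/h; overhead = 1676 − 1189.7 = 486.28 kg/h.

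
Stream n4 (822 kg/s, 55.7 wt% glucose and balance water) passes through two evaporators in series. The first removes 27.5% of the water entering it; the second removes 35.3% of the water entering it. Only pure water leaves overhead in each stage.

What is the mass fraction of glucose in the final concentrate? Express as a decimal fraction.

water in feed = 822×0.443 = 364.15 kg/s.
After stage 1: water left = (1−0.275)×364.15 = 264.01; stream total = 721.86 kg/s.
After stage 2: water left = (1−0.353)×264.01 = 170.81; final concentrate = 628.67 kg/s.
glucose fraction = 457.85/628.67 = 0.7283.

0.7283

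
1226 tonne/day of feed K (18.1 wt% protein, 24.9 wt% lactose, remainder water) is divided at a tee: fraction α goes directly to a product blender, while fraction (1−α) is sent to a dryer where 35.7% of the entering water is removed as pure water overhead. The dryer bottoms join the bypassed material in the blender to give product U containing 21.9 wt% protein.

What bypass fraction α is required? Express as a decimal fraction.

0.147

All 1226×0.181 = 221.91 tonne/day of protein reaches U, so U = 221.91/0.219 = 1013.3 tonne/day and vapour = 212.73 tonne/day.
The evaporator receives (1−α)·1226 of feed at 0.570 water and removes 0.357 of that water:
0.357×0.570×(1−α)×1226 = 212.73
(1−α) = 212.73/249.48 = 0.8527;  α = 0.1473.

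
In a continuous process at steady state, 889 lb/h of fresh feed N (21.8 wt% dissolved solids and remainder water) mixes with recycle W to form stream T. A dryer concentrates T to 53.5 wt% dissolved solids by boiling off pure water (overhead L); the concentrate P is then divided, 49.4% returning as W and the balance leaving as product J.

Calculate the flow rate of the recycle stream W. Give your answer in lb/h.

353.7 lb/h

Overall dissolved solids balance (none leaves overhead): dissolved solids in fresh feed = dissolved solids in product, i.e. 889×0.218 = (1−0.494)·P·0.535.
P = 193.8/(0.535×0.506) = 715.9 lb/h.
Recycle W = 0.494×715.9 = 353.66 lb/h.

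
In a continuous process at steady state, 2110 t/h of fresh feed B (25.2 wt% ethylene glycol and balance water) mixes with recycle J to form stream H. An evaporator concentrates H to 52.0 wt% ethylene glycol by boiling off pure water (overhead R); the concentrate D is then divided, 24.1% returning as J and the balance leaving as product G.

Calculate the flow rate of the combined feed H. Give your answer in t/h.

2435 t/h

Overall ethylene glycol balance (none leaves overhead): ethylene glycol in fresh feed = ethylene glycol in product, i.e. 2110×0.252 = (1−0.241)·D·0.520.
D = 531.72/(0.520×0.759) = 1347.2 t/h.
Recycle J = 0.241×1347.2 = 324.68 t/h.
Combined feed H = 2110 + 324.68 = 2434.7 t/h.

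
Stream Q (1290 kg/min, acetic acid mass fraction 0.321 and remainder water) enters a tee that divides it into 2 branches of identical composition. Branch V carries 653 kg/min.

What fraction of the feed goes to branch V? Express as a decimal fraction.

Fraction to V = 653/1290 = 0.5062.

0.506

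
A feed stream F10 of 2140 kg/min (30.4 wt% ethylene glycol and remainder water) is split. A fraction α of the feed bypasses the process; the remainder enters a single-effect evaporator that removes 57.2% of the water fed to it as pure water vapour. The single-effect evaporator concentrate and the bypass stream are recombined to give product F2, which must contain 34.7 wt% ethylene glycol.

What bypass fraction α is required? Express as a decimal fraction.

0.689

All 2140×0.304 = 650.56 kg/min of ethylene glycol reaches F2, so F2 = 650.56/0.347 = 1874.8 kg/min and vapour = 265.19 kg/min.
The evaporator receives (1−α)·2140 of feed at 0.696 water and removes 0.572 of that water:
0.572×0.696×(1−α)×2140 = 265.19
(1−α) = 265.19/851.96 = 0.3113;  α = 0.6887.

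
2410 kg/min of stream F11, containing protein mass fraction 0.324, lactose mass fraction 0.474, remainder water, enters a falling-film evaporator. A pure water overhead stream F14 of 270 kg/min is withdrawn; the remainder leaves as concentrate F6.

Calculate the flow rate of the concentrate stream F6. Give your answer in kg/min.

Concentrate = 2410 − 270 = 2140 kg/min.

2140 kg/min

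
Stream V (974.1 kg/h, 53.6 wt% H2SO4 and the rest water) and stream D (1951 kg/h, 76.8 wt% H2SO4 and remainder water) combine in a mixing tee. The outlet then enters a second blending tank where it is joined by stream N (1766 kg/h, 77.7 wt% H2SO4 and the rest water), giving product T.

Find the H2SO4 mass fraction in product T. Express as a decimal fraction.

Overall, product flow = 4691.1 kg/h.
H2SO4 in = 974.1×0.536 + 1951×0.768 + 1766×0.777 = 3392.7 kg/h.
H2SO4 fraction in T = 0.723.

0.723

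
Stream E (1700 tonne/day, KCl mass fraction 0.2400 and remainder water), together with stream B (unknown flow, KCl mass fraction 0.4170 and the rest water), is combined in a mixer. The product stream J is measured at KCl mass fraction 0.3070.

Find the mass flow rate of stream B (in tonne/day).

1035 tonne/day

Let B be the unknown flow. Total out = 1700 + B.
KCl balance: 408 + 0.417·B = 0.307·(1700 + B)
(0.417 − 0.307)·B = 0.307×1700 − 408 = 113.9
B = 113.9 / 0.110 = 1035.5 tonne/day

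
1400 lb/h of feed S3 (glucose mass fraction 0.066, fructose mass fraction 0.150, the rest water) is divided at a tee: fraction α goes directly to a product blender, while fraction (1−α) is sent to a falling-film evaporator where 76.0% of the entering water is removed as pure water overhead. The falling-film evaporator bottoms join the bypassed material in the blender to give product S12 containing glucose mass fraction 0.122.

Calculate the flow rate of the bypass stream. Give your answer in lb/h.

321.5 lb/h

All 1400×0.066 = 92.4 lb/h of glucose reaches S12, so S12 = 92.4/0.122 = 757.38 lb/h and vapour = 642.62 lb/h.
The evaporator receives (1−α)·1400 of feed at 0.784 water and removes 0.760 of that water:
0.760×0.784×(1−α)×1400 = 642.62
(1−α) = 642.62/834.18 = 0.7704;  α = 0.2296.
Bypass flow = 0.2296×1400 = 321.48 lb/h.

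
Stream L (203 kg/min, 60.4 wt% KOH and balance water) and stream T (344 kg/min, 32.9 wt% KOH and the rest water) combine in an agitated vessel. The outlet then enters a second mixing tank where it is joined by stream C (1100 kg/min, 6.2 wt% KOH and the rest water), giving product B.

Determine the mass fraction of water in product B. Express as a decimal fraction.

Overall, product flow = 1647 kg/min.
water in = 203×0.396 + 344×0.671 + 1100×0.938 = 1343 kg/min.
water fraction in B = 0.8154.

0.8154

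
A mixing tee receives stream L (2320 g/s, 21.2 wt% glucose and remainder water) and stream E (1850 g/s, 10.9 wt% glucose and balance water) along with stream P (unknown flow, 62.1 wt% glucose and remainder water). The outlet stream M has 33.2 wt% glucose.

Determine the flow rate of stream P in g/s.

Let P be the unknown flow. Total out = 4170 + P.
glucose balance: 693.49 + 0.621·P = 0.332·(4170 + P)
(0.621 − 0.332)·P = 0.332×4170 − 693.49 = 690.95
P = 690.95 / 0.289 = 2390.8 g/s

2391 g/s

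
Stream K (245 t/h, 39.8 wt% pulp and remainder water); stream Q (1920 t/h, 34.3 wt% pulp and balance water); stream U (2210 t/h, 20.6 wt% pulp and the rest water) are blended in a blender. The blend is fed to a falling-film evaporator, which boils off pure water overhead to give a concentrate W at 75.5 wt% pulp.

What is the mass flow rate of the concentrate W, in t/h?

1604 t/h

pulp entering = 245×0.398 + 1920×0.343 + 2210×0.206 = 1211.3 t/h.
All pulp reports to W, so W = 1211.3/0.755 = 1604.4 t/h.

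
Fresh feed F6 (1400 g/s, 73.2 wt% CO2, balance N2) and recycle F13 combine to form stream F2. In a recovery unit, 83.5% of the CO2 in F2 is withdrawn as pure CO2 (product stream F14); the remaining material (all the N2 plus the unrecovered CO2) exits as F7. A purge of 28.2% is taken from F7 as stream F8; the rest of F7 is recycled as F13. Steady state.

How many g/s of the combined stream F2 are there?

2493 g/s

N2 enters only via F6 and leaves only via the purge: 1400×0.268 = 0.282×(N2 in F7), and the recovery unit passes all N2, so N2 in F2 = N2 in F7 = 1330.5 g/s.
CO2 in F2: m_A = 1400×0.732 + (1−0.282)·(1−0.835)·m_A, so m_A = 1024.8/0.8815 = 1162.5 g/s.
F2 = 1162.5 + 1330.5 = 2493 g/s.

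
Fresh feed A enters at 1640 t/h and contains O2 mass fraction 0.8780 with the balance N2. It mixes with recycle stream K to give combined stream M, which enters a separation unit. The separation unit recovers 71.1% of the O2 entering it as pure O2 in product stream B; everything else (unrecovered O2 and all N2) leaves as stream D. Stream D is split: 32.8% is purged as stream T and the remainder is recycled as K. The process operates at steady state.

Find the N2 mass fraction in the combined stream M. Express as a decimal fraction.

N2 enters only via A and leaves only via the purge: 1640×0.122 = 0.328×(N2 in D), and the separation unit passes all N2, so N2 in M = N2 in D = 610 t/h.
O2 in M: m_A = 1640×0.878 + (1−0.328)·(1−0.711)·m_A, so m_A = 1439.9/0.8058 = 1787 t/h.
M = 1787 + 610 = 2397 t/h.
N2 fraction in M = 610/2397 = 0.2545.

0.2545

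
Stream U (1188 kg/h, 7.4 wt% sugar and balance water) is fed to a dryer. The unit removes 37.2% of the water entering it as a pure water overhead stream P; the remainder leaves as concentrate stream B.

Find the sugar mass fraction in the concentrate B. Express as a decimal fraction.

0.1129

sugar is not removed: 1188×0.074 = 87.912 kg/h of sugar enters B.
water entering = 1188×0.926 = 1100.1 kg/h; overhead removed = 0.372×1100.1 = 409.23 kg/h.
Concentrate = 1188 − 409.23 = 778.77 kg/h.
Mass fraction = 87.912/778.77 = 0.1129.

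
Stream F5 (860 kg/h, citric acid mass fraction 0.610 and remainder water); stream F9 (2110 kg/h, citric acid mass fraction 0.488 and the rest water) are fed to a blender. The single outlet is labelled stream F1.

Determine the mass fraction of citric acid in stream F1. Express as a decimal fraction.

Total flow out = 860 + 2110 = 2970 kg/h.
citric acid in = 860×0.610 + 2110×0.488 = 1554.3 kg/h.
citric acid mass fraction in F1 = 1554.3/2970 = 0.523.

0.523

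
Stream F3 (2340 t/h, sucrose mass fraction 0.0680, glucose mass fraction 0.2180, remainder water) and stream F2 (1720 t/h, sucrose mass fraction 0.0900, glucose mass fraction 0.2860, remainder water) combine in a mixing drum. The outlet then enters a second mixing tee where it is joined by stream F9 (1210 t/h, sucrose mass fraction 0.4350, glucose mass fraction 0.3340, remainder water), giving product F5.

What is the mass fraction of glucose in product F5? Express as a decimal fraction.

0.2668

Overall, product flow = 5270 t/h.
glucose in = 2340×0.218 + 1720×0.286 + 1210×0.334 = 1406.2 t/h.
glucose fraction in F5 = 0.2668.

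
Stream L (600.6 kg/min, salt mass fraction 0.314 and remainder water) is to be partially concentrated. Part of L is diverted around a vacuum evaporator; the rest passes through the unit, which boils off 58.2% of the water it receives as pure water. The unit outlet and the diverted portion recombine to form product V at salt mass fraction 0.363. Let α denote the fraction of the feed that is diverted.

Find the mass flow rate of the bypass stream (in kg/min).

397.5 kg/min

All 600.6×0.314 = 188.59 kg/min of salt reaches V, so V = 188.59/0.363 = 519.53 kg/min and vapour = 81.073 kg/min.
The evaporator receives (1−α)·600.6 of feed at 0.686 water and removes 0.582 of that water:
0.582×0.686×(1−α)×600.6 = 81.073
(1−α) = 81.073/239.79 = 0.3381;  α = 0.6619.
Bypass flow = 0.6619×600.6 = 397.54 kg/min.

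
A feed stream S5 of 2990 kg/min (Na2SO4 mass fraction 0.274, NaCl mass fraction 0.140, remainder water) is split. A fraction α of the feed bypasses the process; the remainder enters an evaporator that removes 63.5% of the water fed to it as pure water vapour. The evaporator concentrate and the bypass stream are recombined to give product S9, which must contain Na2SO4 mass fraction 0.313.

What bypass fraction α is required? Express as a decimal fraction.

All 2990×0.274 = 819.26 kg/min of Na2SO4 reaches S9, so S9 = 819.26/0.313 = 2617.4 kg/min and vapour = 372.56 kg/min.
The evaporator receives (1−α)·2990 of feed at 0.586 water and removes 0.635 of that water:
0.635×0.586×(1−α)×2990 = 372.56
(1−α) = 372.56/1112.6 = 0.3348;  α = 0.6652.

0.665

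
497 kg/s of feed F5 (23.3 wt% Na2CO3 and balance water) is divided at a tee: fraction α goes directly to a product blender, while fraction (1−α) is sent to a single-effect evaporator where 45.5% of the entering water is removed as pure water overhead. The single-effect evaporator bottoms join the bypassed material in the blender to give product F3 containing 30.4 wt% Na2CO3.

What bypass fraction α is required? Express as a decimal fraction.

All 497×0.233 = 115.8 kg/s of Na2CO3 reaches F3, so F3 = 115.8/0.304 = 380.92 kg/s and vapour = 116.08 kg/s.
The evaporator receives (1−α)·497 of feed at 0.767 water and removes 0.455 of that water:
0.455×0.767×(1−α)×497 = 116.08
(1−α) = 116.08/173.45 = 0.6692;  α = 0.3308.

0.331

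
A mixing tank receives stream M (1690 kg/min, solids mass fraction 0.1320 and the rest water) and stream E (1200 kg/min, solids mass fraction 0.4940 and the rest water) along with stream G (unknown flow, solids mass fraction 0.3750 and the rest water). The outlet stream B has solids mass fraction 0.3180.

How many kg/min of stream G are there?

1809 kg/min

Let G be the unknown flow. Total out = 2890 + G.
solids balance: 815.88 + 0.375·G = 0.318·(2890 + G)
(0.375 − 0.318)·G = 0.318×2890 − 815.88 = 103.14
G = 103.14 / 0.057 = 1809.5 kg/min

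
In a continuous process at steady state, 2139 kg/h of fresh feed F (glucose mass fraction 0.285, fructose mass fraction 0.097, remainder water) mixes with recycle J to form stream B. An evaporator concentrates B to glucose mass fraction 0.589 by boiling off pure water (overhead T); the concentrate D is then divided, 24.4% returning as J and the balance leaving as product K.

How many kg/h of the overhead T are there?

Overall glucose balance (none leaves overhead): glucose in fresh feed = glucose in product, i.e. 2139×0.285 = (1−0.244)·D·0.589.
D = 609.61/(0.589×0.756) = 1369 kg/h.
Recycle J = 0.244×1369 = 334.05 kg/h.
Combined feed B = 2139 + 334.05 = 2473 kg/h.
Overhead T = B − D = 2473 − 1369 = 1104 kg/h.

1104 kg/h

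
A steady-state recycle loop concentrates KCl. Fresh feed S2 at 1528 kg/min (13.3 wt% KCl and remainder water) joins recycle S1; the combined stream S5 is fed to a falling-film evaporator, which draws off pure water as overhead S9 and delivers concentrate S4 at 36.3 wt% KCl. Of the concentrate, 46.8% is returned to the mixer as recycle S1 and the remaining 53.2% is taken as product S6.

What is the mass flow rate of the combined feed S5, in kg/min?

2020 kg/min

Overall KCl balance (none leaves overhead): KCl in fresh feed = KCl in product, i.e. 1528×0.133 = (1−0.468)·S4·0.363.
S4 = 203.22/(0.363×0.532) = 1052.3 kg/min.
Recycle S1 = 0.468×1052.3 = 492.5 kg/min.
Combined feed S5 = 1528 + 492.5 = 2020.5 kg/min.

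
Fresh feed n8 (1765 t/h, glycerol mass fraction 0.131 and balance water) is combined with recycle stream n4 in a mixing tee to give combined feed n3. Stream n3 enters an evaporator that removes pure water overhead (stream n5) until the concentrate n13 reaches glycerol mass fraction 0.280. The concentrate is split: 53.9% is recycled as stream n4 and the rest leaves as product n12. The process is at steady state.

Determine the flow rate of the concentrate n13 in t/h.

Overall glycerol balance (none leaves overhead): glycerol in fresh feed = glycerol in product, i.e. 1765×0.131 = (1−0.539)·n13·0.280.
n13 = 231.22/(0.280×0.461) = 1791.3 t/h.

1791 t/h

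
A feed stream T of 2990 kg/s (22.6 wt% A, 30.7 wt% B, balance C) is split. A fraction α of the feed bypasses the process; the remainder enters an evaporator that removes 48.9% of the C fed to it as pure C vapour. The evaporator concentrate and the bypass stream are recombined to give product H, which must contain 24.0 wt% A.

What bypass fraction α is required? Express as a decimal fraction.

0.745

All 2990×0.226 = 675.74 kg/s of A reaches H, so H = 675.74/0.240 = 2815.6 kg/s and vapour = 174.42 kg/s.
The evaporator receives (1−α)·2990 of feed at 0.467 C and removes 0.489 of that C:
0.489×0.467×(1−α)×2990 = 174.42
(1−α) = 174.42/682.81 = 0.2554;  α = 0.7446.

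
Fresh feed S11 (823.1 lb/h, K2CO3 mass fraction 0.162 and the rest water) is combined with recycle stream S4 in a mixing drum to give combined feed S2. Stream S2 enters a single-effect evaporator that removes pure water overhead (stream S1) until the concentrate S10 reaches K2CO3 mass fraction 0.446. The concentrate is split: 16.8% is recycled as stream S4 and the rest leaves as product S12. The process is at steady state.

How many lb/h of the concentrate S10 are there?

Overall K2CO3 balance (none leaves overhead): K2CO3 in fresh feed = K2CO3 in product, i.e. 823.1×0.162 = (1−0.168)·S10·0.446.
S10 = 133.34/(0.446×0.832) = 359.34 lb/h.

359.3 lb/h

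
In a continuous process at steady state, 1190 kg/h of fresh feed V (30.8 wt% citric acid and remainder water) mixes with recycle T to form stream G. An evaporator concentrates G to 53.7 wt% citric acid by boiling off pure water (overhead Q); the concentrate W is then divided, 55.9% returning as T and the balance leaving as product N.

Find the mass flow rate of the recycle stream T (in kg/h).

865.2 kg/h

Overall citric acid balance (none leaves overhead): citric acid in fresh feed = citric acid in product, i.e. 1190×0.308 = (1−0.559)·W·0.537.
W = 366.52/(0.537×0.441) = 1547.7 kg/h.
Recycle T = 0.559×1547.7 = 865.16 kg/h.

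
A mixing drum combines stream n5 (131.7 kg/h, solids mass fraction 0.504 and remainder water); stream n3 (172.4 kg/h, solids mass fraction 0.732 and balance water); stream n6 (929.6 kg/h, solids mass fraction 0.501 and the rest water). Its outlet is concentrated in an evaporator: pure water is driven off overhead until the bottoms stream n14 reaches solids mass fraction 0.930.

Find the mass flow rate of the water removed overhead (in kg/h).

solids entering = 131.7×0.504 + 172.4×0.732 + 929.6×0.501 = 658.3 kg/h.
All solids reports to n14, so n14 = 658.3/0.930 = 707.85 kg/h.
Total feed = 1233.7 kg/h; overhead = 1233.7 − 707.85 = 525.85 kg/h.

525.8 kg/h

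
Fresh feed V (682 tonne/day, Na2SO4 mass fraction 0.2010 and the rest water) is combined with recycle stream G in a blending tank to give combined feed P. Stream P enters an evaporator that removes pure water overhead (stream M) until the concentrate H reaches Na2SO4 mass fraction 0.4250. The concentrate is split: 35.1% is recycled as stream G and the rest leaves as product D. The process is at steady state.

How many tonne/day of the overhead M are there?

Overall Na2SO4 balance (none leaves overhead): Na2SO4 in fresh feed = Na2SO4 in product, i.e. 682×0.201 = (1−0.351)·H·0.425.
H = 137.08/(0.425×0.649) = 496.99 tonne/day.
Recycle G = 0.351×496.99 = 174.44 tonne/day.
Combined feed P = 682 + 174.44 = 856.44 tonne/day.
Overhead M = P − H = 856.44 − 496.99 = 359.45 tonne/day.

359.5 tonne/day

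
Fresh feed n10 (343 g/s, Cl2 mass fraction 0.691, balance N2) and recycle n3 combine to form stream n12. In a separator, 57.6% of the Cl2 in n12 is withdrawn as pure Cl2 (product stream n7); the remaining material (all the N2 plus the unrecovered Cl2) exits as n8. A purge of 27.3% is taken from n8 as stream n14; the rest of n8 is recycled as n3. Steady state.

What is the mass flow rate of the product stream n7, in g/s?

Cl2 in n12: m_A = 343×0.691 + (1−0.273)·(1−0.576)·m_A, so m_A = 237.01/0.6918 = 342.63 g/s.
Product n7 = 0.576×342.63 = 197.35 g/s.

197.4 g/s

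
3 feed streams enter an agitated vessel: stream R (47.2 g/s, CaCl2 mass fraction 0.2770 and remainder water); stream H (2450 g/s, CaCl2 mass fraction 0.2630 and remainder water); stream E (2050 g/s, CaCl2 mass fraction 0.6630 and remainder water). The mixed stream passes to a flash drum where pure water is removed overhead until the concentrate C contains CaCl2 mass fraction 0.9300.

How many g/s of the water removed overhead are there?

CaCl2 entering = 47.2×0.277 + 2450×0.263 + 2050×0.663 = 2016.6 g/s.
All CaCl2 reports to C, so C = 2016.6/0.930 = 2168.4 g/s.
Total feed = 4547.2 g/s; overhead = 4547.2 − 2168.4 = 2378.8 g/s.

2379 g/s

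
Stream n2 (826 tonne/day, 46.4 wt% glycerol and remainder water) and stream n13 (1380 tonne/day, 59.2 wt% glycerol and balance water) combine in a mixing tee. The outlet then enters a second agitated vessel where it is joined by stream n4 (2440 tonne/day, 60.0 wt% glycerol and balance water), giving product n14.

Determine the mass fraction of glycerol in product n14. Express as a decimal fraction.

Overall, product flow = 4646 tonne/day.
glycerol in = 826×0.464 + 1380×0.592 + 2440×0.600 = 2664.2 tonne/day.
glycerol fraction in n14 = 0.573.

0.573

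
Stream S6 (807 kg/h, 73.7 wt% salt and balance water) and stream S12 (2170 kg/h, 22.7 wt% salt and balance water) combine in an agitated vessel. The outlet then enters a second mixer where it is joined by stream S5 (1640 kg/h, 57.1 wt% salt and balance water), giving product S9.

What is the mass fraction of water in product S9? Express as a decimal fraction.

0.562

Overall, product flow = 4617 kg/h.
water in = 807×0.263 + 2170×0.773 + 1640×0.429 = 2593.2 kg/h.
water fraction in S9 = 0.562.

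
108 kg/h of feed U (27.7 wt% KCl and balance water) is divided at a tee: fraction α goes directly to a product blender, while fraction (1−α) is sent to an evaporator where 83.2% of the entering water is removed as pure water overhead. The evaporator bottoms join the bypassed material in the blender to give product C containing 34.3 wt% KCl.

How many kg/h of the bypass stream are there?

73.45 kg/h

All 108×0.277 = 29.916 kg/h of KCl reaches C, so C = 29.916/0.343 = 87.219 kg/h and vapour = 20.781 kg/h.
The evaporator receives (1−α)·108 of feed at 0.723 water and removes 0.832 of that water:
0.832×0.723×(1−α)×108 = 20.781
(1−α) = 20.781/64.966 = 0.3199;  α = 0.6801.
Bypass flow = 0.6801×108 = 73.453 kg/h.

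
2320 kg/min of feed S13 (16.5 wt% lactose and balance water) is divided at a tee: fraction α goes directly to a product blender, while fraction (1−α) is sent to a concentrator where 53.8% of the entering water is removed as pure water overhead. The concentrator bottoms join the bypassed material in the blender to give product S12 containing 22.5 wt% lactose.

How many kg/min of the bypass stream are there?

All 2320×0.165 = 382.8 kg/min of lactose reaches S12, so S12 = 382.8/0.225 = 1701.3 kg/min and vapour = 618.67 kg/min.
The evaporator receives (1−α)·2320 of feed at 0.835 water and removes 0.538 of that water:
0.538×0.835×(1−α)×2320 = 618.67
(1−α) = 618.67/1042.2 = 0.5936;  α = 0.4064.
Bypass flow = 0.4064×2320 = 942.83 kg/min.

942.8 kg/min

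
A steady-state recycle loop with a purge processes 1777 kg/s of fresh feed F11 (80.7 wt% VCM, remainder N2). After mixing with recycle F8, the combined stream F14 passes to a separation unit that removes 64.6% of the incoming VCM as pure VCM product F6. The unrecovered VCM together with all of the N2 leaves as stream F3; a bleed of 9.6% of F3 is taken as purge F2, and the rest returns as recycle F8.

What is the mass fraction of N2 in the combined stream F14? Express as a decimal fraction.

0.6288

N2 enters only via F11 and leaves only via the purge: 1777×0.193 = 0.096×(N2 in F3), and the separation unit passes all N2, so N2 in F14 = N2 in F3 = 3572.5 kg/s.
VCM in F14: m_A = 1777×0.807 + (1−0.096)·(1−0.646)·m_A, so m_A = 1434/0.6800 = 2108.9 kg/s.
F14 = 2108.9 + 3572.5 = 5681.4 kg/s.
N2 fraction in F14 = 3572.5/5681.4 = 0.6288.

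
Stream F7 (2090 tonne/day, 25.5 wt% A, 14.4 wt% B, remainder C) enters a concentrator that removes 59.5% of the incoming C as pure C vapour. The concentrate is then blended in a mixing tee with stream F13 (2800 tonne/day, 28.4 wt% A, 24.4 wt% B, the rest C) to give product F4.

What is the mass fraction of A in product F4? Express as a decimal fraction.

Vapour removed = 0.595×0.601×2090 = 747.37 tonne/day; concentrate = 1342.6 tonne/day.
A reaching the mixer = 532.95 (from concentrate) + 2800×0.284 = 1328.2 tonne/day.
Product flow = 1342.6 + 2800 = 4142.6 tonne/day; A fraction = 0.321.

0.321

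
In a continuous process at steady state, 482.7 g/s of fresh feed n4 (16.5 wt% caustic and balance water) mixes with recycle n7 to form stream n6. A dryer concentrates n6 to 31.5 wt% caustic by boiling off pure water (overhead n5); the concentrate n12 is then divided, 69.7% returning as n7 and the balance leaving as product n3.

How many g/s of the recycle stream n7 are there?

581.6 g/s

Overall caustic balance (none leaves overhead): caustic in fresh feed = caustic in product, i.e. 482.7×0.165 = (1−0.697)·n12·0.315.
n12 = 79.645/(0.315×0.303) = 834.46 g/s.
Recycle n7 = 0.697×834.46 = 581.62 g/s.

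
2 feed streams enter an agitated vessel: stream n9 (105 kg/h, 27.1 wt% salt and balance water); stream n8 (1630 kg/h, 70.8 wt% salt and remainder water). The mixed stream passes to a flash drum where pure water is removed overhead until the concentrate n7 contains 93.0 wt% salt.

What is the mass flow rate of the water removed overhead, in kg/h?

463.5 kg/h

salt entering = 105×0.271 + 1630×0.708 = 1182.5 kg/h.
All salt reports to n7, so n7 = 1182.5/0.930 = 1271.5 kg/h.
Total feed = 1735 kg/h; overhead = 1735 − 1271.5 = 463.5 kg/h.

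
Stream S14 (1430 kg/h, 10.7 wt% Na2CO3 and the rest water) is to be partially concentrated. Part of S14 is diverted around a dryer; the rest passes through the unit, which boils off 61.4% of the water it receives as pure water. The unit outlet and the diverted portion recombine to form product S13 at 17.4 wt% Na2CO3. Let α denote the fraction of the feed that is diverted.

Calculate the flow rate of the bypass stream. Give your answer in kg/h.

All 1430×0.107 = 153.01 kg/h of Na2CO3 reaches S13, so S13 = 153.01/0.174 = 879.37 kg/h and vapour = 550.63 kg/h.
The evaporator receives (1−α)·1430 of feed at 0.893 water and removes 0.614 of that water:
0.614×0.893×(1−α)×1430 = 550.63
(1−α) = 550.63/784.07 = 0.7023;  α = 0.2977.
Bypass flow = 0.2977×1430 = 425.75 kg/h.

425.8 kg/h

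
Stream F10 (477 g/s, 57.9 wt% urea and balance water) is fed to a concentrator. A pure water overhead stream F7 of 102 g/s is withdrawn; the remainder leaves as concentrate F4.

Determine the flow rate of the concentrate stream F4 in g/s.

375 g/s

Concentrate = 477 − 102 = 375 g/s.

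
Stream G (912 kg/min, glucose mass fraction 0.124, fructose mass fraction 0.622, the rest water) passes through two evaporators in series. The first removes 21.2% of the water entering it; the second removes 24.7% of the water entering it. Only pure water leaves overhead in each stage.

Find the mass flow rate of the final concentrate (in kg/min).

817.8 kg/min

water in feed = 912×0.254 = 231.65 kg/min.
After stage 1: water left = (1−0.212)×231.65 = 182.54; stream total = 862.89 kg/min.
After stage 2: water left = (1−0.247)×182.54 = 137.45; final concentrate = 817.8 kg/min.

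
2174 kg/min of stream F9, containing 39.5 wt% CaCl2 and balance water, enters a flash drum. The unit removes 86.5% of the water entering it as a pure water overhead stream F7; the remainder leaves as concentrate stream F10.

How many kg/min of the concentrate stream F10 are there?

1036 kg/min

water entering = 2174×0.605 = 1315.3 kg/min; overhead removed = 0.865×1315.3 = 1137.7 kg/min.
Concentrate = 2174 − 1137.7 = 1036.3 kg/min.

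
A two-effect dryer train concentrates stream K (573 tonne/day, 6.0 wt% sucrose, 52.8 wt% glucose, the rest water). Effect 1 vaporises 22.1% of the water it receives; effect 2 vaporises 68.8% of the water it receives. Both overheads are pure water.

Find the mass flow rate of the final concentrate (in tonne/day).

water in feed = 573×0.412 = 236.08 tonne/day.
After stage 1: water left = (1−0.221)×236.08 = 183.9; stream total = 520.83 tonne/day.
After stage 2: water left = (1−0.688)×183.9 = 57.378; final concentrate = 394.3 tonne/day.

394.3 tonne/day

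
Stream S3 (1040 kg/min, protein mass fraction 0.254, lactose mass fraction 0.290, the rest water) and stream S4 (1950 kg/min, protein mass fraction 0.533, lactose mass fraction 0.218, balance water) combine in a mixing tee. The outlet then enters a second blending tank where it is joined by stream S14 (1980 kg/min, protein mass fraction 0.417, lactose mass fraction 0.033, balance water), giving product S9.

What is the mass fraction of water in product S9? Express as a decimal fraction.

0.412

Overall, product flow = 4970 kg/min.
water in = 1040×0.456 + 1950×0.249 + 1980×0.550 = 2048.8 kg/min.
water fraction in S9 = 0.412.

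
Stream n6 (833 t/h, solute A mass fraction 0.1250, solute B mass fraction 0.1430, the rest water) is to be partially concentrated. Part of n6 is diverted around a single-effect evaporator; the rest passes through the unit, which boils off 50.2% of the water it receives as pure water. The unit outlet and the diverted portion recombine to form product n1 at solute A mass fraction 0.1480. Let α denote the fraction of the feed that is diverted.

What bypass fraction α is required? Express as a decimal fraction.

0.577

All 833×0.125 = 104.12 t/h of solute A reaches n1, so n1 = 104.12/0.148 = 703.55 t/h and vapour = 129.45 t/h.
The evaporator receives (1−α)·833 of feed at 0.732 water and removes 0.502 of that water:
0.502×0.732×(1−α)×833 = 129.45
(1−α) = 129.45/306.1 = 0.4229;  α = 0.5771.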